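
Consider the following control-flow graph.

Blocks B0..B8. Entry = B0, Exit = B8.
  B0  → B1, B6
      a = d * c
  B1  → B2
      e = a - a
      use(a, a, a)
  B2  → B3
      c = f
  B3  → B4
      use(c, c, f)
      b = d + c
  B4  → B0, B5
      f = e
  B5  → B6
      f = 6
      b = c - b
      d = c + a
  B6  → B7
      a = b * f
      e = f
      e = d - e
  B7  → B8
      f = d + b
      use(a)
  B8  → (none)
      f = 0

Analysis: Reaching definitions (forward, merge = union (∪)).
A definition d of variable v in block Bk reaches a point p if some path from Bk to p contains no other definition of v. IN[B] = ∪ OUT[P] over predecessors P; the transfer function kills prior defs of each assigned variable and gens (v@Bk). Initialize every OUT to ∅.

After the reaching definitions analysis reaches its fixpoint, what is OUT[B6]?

Fixpoint table:
  B0:  IN={a@B0, b@B3, c@B2, e@B1, f@B4}  OUT={a@B0, b@B3, c@B2, e@B1, f@B4}
  B1:  IN={a@B0, b@B3, c@B2, e@B1, f@B4}  OUT={a@B0, b@B3, c@B2, e@B1, f@B4}
  B2:  IN={a@B0, b@B3, c@B2, e@B1, f@B4}  OUT={a@B0, b@B3, c@B2, e@B1, f@B4}
  B3:  IN={a@B0, b@B3, c@B2, e@B1, f@B4}  OUT={a@B0, b@B3, c@B2, e@B1, f@B4}
  B4:  IN={a@B0, b@B3, c@B2, e@B1, f@B4}  OUT={a@B0, b@B3, c@B2, e@B1, f@B4}
  B5:  IN={a@B0, b@B3, c@B2, e@B1, f@B4}  OUT={a@B0, b@B5, c@B2, d@B5, e@B1, f@B5}
  B6:  IN={a@B0, b@B3, b@B5, c@B2, d@B5, e@B1, f@B4, f@B5}  OUT={a@B6, b@B3, b@B5, c@B2, d@B5, e@B6, f@B4, f@B5}
  B7:  IN={a@B6, b@B3, b@B5, c@B2, d@B5, e@B6, f@B4, f@B5}  OUT={a@B6, b@B3, b@B5, c@B2, d@B5, e@B6, f@B7}
  B8:  IN={a@B6, b@B3, b@B5, c@B2, d@B5, e@B6, f@B7}  OUT={a@B6, b@B3, b@B5, c@B2, d@B5, e@B6, f@B8}

Merge at B6: IN[B6] = OUT[B0] ⊔ OUT[B5] = {a@B0, b@B3, b@B5, c@B2, d@B5, e@B1, f@B4, f@B5}
Applying B6's transfer function to that IN value gives OUT[B6] (row B6 above).

Answer: {a@B6, b@B3, b@B5, c@B2, d@B5, e@B6, f@B4, f@B5}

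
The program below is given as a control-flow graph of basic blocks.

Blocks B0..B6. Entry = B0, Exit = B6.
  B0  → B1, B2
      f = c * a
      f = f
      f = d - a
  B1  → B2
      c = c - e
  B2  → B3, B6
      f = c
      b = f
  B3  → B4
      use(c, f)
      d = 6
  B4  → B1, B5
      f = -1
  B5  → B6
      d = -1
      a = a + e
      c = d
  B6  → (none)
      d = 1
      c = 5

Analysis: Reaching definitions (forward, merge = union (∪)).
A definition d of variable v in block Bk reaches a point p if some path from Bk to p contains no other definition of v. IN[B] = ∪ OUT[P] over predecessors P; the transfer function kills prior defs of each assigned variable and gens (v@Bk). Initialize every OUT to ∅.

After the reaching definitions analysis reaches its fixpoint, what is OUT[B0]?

Answer: {f@B0}

Derivation:
Fixpoint table:
  B0: | IN={} | OUT={f@B0}
  B1: | IN={b@B2, c@B1, d@B3, f@B0, f@B4} | OUT={b@B2, c@B1, d@B3, f@B0, f@B4}
  B2: | IN={b@B2, c@B1, d@B3, f@B0, f@B4} | OUT={b@B2, c@B1, d@B3, f@B2}
  B3: | IN={b@B2, c@B1, d@B3, f@B2} | OUT={b@B2, c@B1, d@B3, f@B2}
  B4: | IN={b@B2, c@B1, d@B3, f@B2} | OUT={b@B2, c@B1, d@B3, f@B4}
  B5: | IN={b@B2, c@B1, d@B3, f@B4} | OUT={a@B5, b@B2, c@B5, d@B5, f@B4}
  B6: | IN={a@B5, b@B2, c@B1, c@B5, d@B3, d@B5, f@B2, f@B4} | OUT={a@B5, b@B2, c@B6, d@B6, f@B2, f@B4}

B0 is the boundary node: IN[B0] = {}
Applying B0's transfer function to that IN value gives OUT[B0] (row B0 above).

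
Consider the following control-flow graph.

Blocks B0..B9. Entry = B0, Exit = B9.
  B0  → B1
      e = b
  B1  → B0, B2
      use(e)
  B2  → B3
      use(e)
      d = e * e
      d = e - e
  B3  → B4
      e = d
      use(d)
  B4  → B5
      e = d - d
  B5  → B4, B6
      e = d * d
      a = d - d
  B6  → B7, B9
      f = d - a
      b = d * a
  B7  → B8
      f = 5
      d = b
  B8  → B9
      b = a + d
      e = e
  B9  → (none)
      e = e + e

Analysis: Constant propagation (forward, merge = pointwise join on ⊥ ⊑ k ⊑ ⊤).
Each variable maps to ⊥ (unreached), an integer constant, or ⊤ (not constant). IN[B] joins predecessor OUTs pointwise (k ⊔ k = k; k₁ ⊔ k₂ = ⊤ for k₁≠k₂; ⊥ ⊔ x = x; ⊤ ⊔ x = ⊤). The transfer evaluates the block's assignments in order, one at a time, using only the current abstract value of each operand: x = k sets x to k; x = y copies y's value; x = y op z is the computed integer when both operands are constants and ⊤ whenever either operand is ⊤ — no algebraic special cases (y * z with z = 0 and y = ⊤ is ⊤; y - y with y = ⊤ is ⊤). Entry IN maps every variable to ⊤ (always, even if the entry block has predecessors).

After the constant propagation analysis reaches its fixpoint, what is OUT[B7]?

Converged values:
  B0: | IN=(all ⊤) | OUT=(all ⊤)
  B1: | IN=(all ⊤) | OUT=(all ⊤)
  B2: | IN=(all ⊤) | OUT=(all ⊤)
  B3: | IN=(all ⊤) | OUT=(all ⊤)
  B4: | IN=(all ⊤) | OUT=(all ⊤)
  B5: | IN=(all ⊤) | OUT=(all ⊤)
  B6: | IN=(all ⊤) | OUT=(all ⊤)
  B7: | IN=(all ⊤) | OUT={f:5; rest ⊤}
  B8: | IN={f:5; rest ⊤} | OUT={f:5; rest ⊤}
  B9: | IN=(all ⊤) | OUT=(all ⊤)

Merge at B7: IN[B7] = OUT[B6] = {a: ⊤, b: ⊤, c: ⊤, d: ⊤, e: ⊤, f: ⊤}
Applying B7's transfer function to that IN value gives OUT[B7] (row B7 above).

Answer: {a: ⊤, b: ⊤, c: ⊤, d: ⊤, e: ⊤, f: 5}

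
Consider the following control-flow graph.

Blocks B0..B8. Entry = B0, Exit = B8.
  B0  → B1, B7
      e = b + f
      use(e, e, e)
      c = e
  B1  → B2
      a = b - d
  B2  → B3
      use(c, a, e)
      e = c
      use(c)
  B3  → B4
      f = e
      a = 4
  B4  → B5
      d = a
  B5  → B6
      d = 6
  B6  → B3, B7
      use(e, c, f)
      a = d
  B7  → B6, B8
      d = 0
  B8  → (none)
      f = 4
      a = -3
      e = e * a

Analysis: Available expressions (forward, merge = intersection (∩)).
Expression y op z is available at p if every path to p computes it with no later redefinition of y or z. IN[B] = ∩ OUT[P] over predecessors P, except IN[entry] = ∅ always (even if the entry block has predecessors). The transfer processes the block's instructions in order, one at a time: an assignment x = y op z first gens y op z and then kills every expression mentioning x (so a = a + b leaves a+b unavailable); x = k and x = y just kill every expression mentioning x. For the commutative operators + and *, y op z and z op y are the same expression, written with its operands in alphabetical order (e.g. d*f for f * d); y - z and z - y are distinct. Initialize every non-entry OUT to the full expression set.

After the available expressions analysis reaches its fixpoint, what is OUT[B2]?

Per-block solution:
  B0:   IN={}   OUT={b+f}
  B1:   IN={b+f}   OUT={b+f, b-d}
  B2:   IN={b+f, b-d}   OUT={b+f, b-d}
  B3:   IN={}   OUT={}
  B4:   IN={}   OUT={}
  B5:   IN={}   OUT={}
  B6:   IN={}   OUT={}
  B7:   IN={}   OUT={}
  B8:   IN={}   OUT={}

Merge at B2: IN[B2] = OUT[B1] = {b+f, b-d}
Applying B2's transfer function to that IN value gives OUT[B2] (row B2 above).

Answer: {b+f, b-d}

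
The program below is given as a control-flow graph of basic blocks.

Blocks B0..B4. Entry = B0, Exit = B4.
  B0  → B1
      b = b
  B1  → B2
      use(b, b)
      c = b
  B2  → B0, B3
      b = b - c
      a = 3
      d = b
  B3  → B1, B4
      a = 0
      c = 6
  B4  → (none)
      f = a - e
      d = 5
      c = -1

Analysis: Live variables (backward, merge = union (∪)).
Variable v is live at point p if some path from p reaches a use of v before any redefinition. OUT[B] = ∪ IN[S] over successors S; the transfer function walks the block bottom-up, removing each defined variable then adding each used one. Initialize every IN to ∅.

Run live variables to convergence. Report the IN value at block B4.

Answer: {a, e}

Trace:
Converged values:
  B0:  IN={b, e}  OUT={b, e}
  B1:  IN={b, e}  OUT={b, c, e}
  B2:  IN={b, c, e}  OUT={b, e}
  B3:  IN={b, e}  OUT={a, b, e}
  B4:  IN={a, e}  OUT={}

B4 is the boundary node: OUT[B4] = {}
Applying B4's transfer function to that OUT value gives IN[B4] (row B4 above).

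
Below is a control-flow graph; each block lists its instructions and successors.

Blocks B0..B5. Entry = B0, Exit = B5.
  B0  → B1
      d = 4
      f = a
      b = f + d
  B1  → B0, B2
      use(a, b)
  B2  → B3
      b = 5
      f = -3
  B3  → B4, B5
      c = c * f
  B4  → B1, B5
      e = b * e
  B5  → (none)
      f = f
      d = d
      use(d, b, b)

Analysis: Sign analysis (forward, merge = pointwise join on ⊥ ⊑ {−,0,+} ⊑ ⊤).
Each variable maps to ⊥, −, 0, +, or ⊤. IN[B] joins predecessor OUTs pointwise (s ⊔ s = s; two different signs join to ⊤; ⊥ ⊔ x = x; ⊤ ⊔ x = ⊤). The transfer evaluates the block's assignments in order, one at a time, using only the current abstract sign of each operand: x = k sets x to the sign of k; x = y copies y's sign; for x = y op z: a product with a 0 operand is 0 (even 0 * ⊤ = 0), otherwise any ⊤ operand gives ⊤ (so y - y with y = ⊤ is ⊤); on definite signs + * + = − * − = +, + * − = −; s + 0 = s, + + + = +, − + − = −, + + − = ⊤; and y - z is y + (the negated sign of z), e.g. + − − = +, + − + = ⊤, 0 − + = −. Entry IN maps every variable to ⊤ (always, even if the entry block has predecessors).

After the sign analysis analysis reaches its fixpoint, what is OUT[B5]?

Answer: {a: ⊤, b: +, c: ⊤, d: +, e: ⊤, f: -}

Derivation:
Converged values:
  B0:  IN=(all ⊤)  OUT={d:+; rest ⊤}
  B1:  IN={d:+; rest ⊤}  OUT={d:+; rest ⊤}
  B2:  IN={d:+; rest ⊤}  OUT={b:+, d:+, f:-; rest ⊤}
  B3:  IN={b:+, d:+, f:-; rest ⊤}  OUT={b:+, d:+, f:-; rest ⊤}
  B4:  IN={b:+, d:+, f:-; rest ⊤}  OUT={b:+, d:+, f:-; rest ⊤}
  B5:  IN={b:+, d:+, f:-; rest ⊤}  OUT={b:+, d:+, f:-; rest ⊤}

Merge at B5: IN[B5] = OUT[B3] ⊔ OUT[B4] = {a: ⊤, b: +, c: ⊤, d: +, e: ⊤, f: -}
Applying B5's transfer function to that IN value gives OUT[B5] (row B5 above).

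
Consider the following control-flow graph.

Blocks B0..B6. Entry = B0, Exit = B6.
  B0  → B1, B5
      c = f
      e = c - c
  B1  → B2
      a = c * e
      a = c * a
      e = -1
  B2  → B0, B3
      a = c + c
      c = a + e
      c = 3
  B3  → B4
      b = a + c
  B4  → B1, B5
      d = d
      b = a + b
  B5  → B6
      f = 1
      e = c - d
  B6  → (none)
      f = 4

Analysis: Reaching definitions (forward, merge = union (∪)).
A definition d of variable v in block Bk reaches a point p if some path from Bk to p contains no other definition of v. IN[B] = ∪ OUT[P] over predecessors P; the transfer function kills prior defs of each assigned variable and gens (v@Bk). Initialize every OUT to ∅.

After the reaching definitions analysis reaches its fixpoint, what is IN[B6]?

Converged values:
  B0: | IN={a@B2, b@B4, c@B2, d@B4, e@B1} | OUT={a@B2, b@B4, c@B0, d@B4, e@B0}
  B1: | IN={a@B2, b@B4, c@B0, c@B2, d@B4, e@B0, e@B1} | OUT={a@B1, b@B4, c@B0, c@B2, d@B4, e@B1}
  B2: | IN={a@B1, b@B4, c@B0, c@B2, d@B4, e@B1} | OUT={a@B2, b@B4, c@B2, d@B4, e@B1}
  B3: | IN={a@B2, b@B4, c@B2, d@B4, e@B1} | OUT={a@B2, b@B3, c@B2, d@B4, e@B1}
  B4: | IN={a@B2, b@B3, c@B2, d@B4, e@B1} | OUT={a@B2, b@B4, c@B2, d@B4, e@B1}
  B5: | IN={a@B2, b@B4, c@B0, c@B2, d@B4, e@B0, e@B1} | OUT={a@B2, b@B4, c@B0, c@B2, d@B4, e@B5, f@B5}
  B6: | IN={a@B2, b@B4, c@B0, c@B2, d@B4, e@B5, f@B5} | OUT={a@B2, b@B4, c@B0, c@B2, d@B4, e@B5, f@B6}

Merge at B6: IN[B6] = OUT[B5] = {a@B2, b@B4, c@B0, c@B2, d@B4, e@B5, f@B5}

Answer: {a@B2, b@B4, c@B0, c@B2, d@B4, e@B5, f@B5}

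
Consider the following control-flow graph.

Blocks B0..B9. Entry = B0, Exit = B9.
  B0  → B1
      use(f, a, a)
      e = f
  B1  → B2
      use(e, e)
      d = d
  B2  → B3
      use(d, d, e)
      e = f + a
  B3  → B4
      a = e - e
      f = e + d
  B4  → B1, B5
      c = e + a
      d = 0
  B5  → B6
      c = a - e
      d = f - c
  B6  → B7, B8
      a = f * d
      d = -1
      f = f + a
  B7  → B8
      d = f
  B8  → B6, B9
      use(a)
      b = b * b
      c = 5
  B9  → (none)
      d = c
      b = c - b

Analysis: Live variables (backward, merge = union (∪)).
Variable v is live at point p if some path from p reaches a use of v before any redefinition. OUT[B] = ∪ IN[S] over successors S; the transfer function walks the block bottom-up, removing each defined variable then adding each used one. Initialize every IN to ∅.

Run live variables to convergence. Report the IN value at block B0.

Per-block solution:
  B0:  IN={a, b, d, f}  OUT={a, b, d, e, f}
  B1:  IN={a, b, d, e, f}  OUT={a, b, d, e, f}
  B2:  IN={a, b, d, e, f}  OUT={b, d, e}
  B3:  IN={b, d, e}  OUT={a, b, e, f}
  B4:  IN={a, b, e, f}  OUT={a, b, d, e, f}
  B5:  IN={a, b, e, f}  OUT={b, d, f}
  B6:  IN={b, d, f}  OUT={a, b, d, f}
  B7:  IN={a, b, f}  OUT={a, b, d, f}
  B8:  IN={a, b, d, f}  OUT={b, c, d, f}
  B9:  IN={b, c}  OUT={}

Merge at B0: OUT[B0] = IN[B1] = {a, b, d, e, f}
Applying B0's transfer function to that OUT value gives IN[B0] (row B0 above).

Answer: {a, b, d, f}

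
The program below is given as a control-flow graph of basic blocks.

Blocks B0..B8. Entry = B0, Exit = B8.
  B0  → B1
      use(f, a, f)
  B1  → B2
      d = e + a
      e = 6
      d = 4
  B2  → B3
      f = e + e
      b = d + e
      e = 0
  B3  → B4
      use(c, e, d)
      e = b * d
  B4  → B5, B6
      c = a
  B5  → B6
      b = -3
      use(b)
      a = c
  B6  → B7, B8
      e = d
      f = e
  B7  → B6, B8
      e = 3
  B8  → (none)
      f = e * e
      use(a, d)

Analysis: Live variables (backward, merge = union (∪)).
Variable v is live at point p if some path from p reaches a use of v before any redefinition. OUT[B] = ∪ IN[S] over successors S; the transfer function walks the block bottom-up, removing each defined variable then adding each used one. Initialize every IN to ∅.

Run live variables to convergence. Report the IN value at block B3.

Answer: {a, b, c, d, e}

Derivation:
Fixpoint table:
  B0:   IN={a, c, e, f}   OUT={a, c, e}
  B1:   IN={a, c, e}   OUT={a, c, d, e}
  B2:   IN={a, c, d, e}   OUT={a, b, c, d, e}
  B3:   IN={a, b, c, d, e}   OUT={a, d}
  B4:   IN={a, d}   OUT={a, c, d}
  B5:   IN={c, d}   OUT={a, d}
  B6:   IN={a, d}   OUT={a, d, e}
  B7:   IN={a, d}   OUT={a, d, e}
  B8:   IN={a, d, e}   OUT={}

Merge at B3: OUT[B3] = IN[B4] = {a, d}
Applying B3's transfer function to that OUT value gives IN[B3] (row B3 above).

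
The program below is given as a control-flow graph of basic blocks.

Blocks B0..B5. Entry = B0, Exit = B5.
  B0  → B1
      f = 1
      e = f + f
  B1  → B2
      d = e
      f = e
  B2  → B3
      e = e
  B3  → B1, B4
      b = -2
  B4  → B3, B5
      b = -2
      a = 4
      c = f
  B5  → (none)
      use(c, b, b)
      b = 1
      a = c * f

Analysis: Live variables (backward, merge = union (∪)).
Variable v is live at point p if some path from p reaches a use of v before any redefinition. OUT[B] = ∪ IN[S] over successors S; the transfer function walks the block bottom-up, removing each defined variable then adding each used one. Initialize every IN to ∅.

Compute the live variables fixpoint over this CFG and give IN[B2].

Converged values:
  B0: | IN={} | OUT={e}
  B1: | IN={e} | OUT={e, f}
  B2: | IN={e, f} | OUT={e, f}
  B3: | IN={e, f} | OUT={e, f}
  B4: | IN={e, f} | OUT={b, c, e, f}
  B5: | IN={b, c, f} | OUT={}

Merge at B2: OUT[B2] = IN[B3] = {e, f}
Applying B2's transfer function to that OUT value gives IN[B2] (row B2 above).

Answer: {e, f}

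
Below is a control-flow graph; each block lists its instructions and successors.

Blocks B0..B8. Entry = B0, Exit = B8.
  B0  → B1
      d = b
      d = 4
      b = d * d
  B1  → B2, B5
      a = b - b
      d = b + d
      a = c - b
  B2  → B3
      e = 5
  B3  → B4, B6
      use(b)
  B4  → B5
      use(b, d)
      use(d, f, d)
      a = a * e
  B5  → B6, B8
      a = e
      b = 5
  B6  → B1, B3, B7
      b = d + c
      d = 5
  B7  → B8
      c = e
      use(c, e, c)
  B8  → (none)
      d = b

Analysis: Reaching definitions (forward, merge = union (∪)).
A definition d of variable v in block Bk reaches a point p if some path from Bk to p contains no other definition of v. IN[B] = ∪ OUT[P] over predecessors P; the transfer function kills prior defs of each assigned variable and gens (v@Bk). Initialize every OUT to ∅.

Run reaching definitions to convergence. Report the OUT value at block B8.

Answer: {a@B1, a@B5, b@B5, b@B6, c@B7, d@B8, e@B2}

Working:
Converged values:
  B0:  IN={}  OUT={b@B0, d@B0}
  B1:  IN={a@B1, a@B5, b@B0, b@B6, d@B0, d@B6, e@B2}  OUT={a@B1, b@B0, b@B6, d@B1, e@B2}
  B2:  IN={a@B1, b@B0, b@B6, d@B1, e@B2}  OUT={a@B1, b@B0, b@B6, d@B1, e@B2}
  B3:  IN={a@B1, a@B5, b@B0, b@B6, d@B1, d@B6, e@B2}  OUT={a@B1, a@B5, b@B0, b@B6, d@B1, d@B6, e@B2}
  B4:  IN={a@B1, a@B5, b@B0, b@B6, d@B1, d@B6, e@B2}  OUT={a@B4, b@B0, b@B6, d@B1, d@B6, e@B2}
  B5:  IN={a@B1, a@B4, b@B0, b@B6, d@B1, d@B6, e@B2}  OUT={a@B5, b@B5, d@B1, d@B6, e@B2}
  B6:  IN={a@B1, a@B5, b@B0, b@B5, b@B6, d@B1, d@B6, e@B2}  OUT={a@B1, a@B5, b@B6, d@B6, e@B2}
  B7:  IN={a@B1, a@B5, b@B6, d@B6, e@B2}  OUT={a@B1, a@B5, b@B6, c@B7, d@B6, e@B2}
  B8:  IN={a@B1, a@B5, b@B5, b@B6, c@B7, d@B1, d@B6, e@B2}  OUT={a@B1, a@B5, b@B5, b@B6, c@B7, d@B8, e@B2}

Merge at B8: IN[B8] = OUT[B5] ⊔ OUT[B7] = {a@B1, a@B5, b@B5, b@B6, c@B7, d@B1, d@B6, e@B2}
Applying B8's transfer function to that IN value gives OUT[B8] (row B8 above).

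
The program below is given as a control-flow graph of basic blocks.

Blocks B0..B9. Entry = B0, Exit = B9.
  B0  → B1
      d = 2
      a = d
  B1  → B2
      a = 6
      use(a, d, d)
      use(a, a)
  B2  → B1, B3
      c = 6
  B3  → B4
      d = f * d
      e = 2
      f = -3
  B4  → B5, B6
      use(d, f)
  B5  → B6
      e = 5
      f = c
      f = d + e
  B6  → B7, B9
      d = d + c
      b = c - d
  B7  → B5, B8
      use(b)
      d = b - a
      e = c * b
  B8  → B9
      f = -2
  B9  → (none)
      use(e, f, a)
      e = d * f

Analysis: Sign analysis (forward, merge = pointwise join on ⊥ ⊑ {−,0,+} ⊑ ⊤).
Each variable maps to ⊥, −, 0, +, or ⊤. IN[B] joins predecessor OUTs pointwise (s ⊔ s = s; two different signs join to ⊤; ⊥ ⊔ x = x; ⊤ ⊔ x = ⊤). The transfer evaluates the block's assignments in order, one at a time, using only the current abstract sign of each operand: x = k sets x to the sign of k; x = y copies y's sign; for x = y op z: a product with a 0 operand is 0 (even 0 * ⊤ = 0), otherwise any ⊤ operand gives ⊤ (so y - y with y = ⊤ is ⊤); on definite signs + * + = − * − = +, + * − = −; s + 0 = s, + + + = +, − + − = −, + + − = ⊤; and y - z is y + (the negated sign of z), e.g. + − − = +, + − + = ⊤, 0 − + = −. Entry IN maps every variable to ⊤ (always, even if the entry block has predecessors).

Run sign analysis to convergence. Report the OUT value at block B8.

Fixpoint table:
  B0:  IN=(all ⊤)  OUT={a:+, d:+; rest ⊤}
  B1:  IN={a:+, d:+; rest ⊤}  OUT={a:+, d:+; rest ⊤}
  B2:  IN={a:+, d:+; rest ⊤}  OUT={a:+, c:+, d:+; rest ⊤}
  B3:  IN={a:+, c:+, d:+; rest ⊤}  OUT={a:+, c:+, e:+, f:-; rest ⊤}
  B4:  IN={a:+, c:+, e:+, f:-; rest ⊤}  OUT={a:+, c:+, e:+, f:-; rest ⊤}
  B5:  IN={a:+, c:+; rest ⊤}  OUT={a:+, c:+, e:+; rest ⊤}
  B6:  IN={a:+, c:+, e:+; rest ⊤}  OUT={a:+, c:+, e:+; rest ⊤}
  B7:  IN={a:+, c:+, e:+; rest ⊤}  OUT={a:+, c:+; rest ⊤}
  B8:  IN={a:+, c:+; rest ⊤}  OUT={a:+, c:+, f:-; rest ⊤}
  B9:  IN={a:+, c:+; rest ⊤}  OUT={a:+, c:+; rest ⊤}

Merge at B8: IN[B8] = OUT[B7] = {a: +, b: ⊤, c: +, d: ⊤, e: ⊤, f: ⊤}
Applying B8's transfer function to that IN value gives OUT[B8] (row B8 above).

Answer: {a: +, b: ⊤, c: +, d: ⊤, e: ⊤, f: -}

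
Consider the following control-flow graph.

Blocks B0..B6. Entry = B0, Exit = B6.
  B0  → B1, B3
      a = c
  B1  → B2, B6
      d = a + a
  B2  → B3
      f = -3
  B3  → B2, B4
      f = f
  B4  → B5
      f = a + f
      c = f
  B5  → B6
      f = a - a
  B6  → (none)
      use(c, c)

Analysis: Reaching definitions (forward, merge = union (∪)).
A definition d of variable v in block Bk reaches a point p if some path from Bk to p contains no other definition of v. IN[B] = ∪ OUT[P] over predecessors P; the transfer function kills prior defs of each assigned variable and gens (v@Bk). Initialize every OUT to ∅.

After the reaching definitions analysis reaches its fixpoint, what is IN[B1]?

Answer: {a@B0}

Working:
Per-block solution:
  B0: | IN={} | OUT={a@B0}
  B1: | IN={a@B0} | OUT={a@B0, d@B1}
  B2: | IN={a@B0, d@B1, f@B3} | OUT={a@B0, d@B1, f@B2}
  B3: | IN={a@B0, d@B1, f@B2} | OUT={a@B0, d@B1, f@B3}
  B4: | IN={a@B0, d@B1, f@B3} | OUT={a@B0, c@B4, d@B1, f@B4}
  B5: | IN={a@B0, c@B4, d@B1, f@B4} | OUT={a@B0, c@B4, d@B1, f@B5}
  B6: | IN={a@B0, c@B4, d@B1, f@B5} | OUT={a@B0, c@B4, d@B1, f@B5}

Merge at B1: IN[B1] = OUT[B0] = {a@B0}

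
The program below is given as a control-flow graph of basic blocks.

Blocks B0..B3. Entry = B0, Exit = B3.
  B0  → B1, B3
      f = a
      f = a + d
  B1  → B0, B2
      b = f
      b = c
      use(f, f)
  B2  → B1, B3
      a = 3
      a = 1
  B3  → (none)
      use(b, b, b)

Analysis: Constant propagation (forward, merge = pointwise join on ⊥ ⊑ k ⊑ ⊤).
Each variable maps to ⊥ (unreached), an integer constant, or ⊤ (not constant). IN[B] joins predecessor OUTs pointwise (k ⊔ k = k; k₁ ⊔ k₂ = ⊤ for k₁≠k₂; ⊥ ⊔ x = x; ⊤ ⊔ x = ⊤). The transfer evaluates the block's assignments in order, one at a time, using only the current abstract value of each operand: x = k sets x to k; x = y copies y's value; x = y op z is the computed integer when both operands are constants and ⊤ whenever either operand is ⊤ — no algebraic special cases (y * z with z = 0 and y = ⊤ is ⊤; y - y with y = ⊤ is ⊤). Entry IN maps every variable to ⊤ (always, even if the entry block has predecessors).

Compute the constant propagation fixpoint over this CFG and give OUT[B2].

Per-block solution:
  B0:  IN=(all ⊤)  OUT=(all ⊤)
  B1:  IN=(all ⊤)  OUT=(all ⊤)
  B2:  IN=(all ⊤)  OUT={a:1; rest ⊤}
  B3:  IN=(all ⊤)  OUT=(all ⊤)

Merge at B2: IN[B2] = OUT[B1] = {a: ⊤, b: ⊤, c: ⊤, d: ⊤, e: ⊤, f: ⊤}
Applying B2's transfer function to that IN value gives OUT[B2] (row B2 above).

Answer: {a: 1, b: ⊤, c: ⊤, d: ⊤, e: ⊤, f: ⊤}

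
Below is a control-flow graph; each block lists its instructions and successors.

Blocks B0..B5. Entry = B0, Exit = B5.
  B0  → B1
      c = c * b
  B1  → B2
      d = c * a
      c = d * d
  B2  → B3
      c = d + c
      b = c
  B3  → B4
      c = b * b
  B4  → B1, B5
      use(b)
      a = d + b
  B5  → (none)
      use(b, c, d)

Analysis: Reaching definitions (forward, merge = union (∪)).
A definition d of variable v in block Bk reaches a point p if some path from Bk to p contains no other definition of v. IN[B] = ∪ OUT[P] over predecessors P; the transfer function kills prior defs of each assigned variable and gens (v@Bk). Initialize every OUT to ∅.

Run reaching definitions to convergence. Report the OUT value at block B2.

Converged values:
  B0:   IN={}   OUT={c@B0}
  B1:   IN={a@B4, b@B2, c@B0, c@B3, d@B1}   OUT={a@B4, b@B2, c@B1, d@B1}
  B2:   IN={a@B4, b@B2, c@B1, d@B1}   OUT={a@B4, b@B2, c@B2, d@B1}
  B3:   IN={a@B4, b@B2, c@B2, d@B1}   OUT={a@B4, b@B2, c@B3, d@B1}
  B4:   IN={a@B4, b@B2, c@B3, d@B1}   OUT={a@B4, b@B2, c@B3, d@B1}
  B5:   IN={a@B4, b@B2, c@B3, d@B1}   OUT={a@B4, b@B2, c@B3, d@B1}

Merge at B2: IN[B2] = OUT[B1] = {a@B4, b@B2, c@B1, d@B1}
Applying B2's transfer function to that IN value gives OUT[B2] (row B2 above).

Answer: {a@B4, b@B2, c@B2, d@B1}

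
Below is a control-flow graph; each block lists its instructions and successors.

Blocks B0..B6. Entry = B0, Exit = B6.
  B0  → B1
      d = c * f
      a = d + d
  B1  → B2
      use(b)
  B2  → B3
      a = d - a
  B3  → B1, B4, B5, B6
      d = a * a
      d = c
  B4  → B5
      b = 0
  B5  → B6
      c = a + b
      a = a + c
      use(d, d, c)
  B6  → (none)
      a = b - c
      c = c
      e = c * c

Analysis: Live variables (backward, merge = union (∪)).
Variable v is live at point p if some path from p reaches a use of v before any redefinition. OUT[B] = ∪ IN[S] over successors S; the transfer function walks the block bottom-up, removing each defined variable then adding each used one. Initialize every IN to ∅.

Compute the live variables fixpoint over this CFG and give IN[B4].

Converged values:
  B0:  IN={b, c, f}  OUT={a, b, c, d}
  B1:  IN={a, b, c, d}  OUT={a, b, c, d}
  B2:  IN={a, b, c, d}  OUT={a, b, c}
  B3:  IN={a, b, c}  OUT={a, b, c, d}
  B4:  IN={a, d}  OUT={a, b, d}
  B5:  IN={a, b, d}  OUT={b, c}
  B6:  IN={b, c}  OUT={}

Merge at B4: OUT[B4] = IN[B5] = {a, b, d}
Applying B4's transfer function to that OUT value gives IN[B4] (row B4 above).

Answer: {a, d}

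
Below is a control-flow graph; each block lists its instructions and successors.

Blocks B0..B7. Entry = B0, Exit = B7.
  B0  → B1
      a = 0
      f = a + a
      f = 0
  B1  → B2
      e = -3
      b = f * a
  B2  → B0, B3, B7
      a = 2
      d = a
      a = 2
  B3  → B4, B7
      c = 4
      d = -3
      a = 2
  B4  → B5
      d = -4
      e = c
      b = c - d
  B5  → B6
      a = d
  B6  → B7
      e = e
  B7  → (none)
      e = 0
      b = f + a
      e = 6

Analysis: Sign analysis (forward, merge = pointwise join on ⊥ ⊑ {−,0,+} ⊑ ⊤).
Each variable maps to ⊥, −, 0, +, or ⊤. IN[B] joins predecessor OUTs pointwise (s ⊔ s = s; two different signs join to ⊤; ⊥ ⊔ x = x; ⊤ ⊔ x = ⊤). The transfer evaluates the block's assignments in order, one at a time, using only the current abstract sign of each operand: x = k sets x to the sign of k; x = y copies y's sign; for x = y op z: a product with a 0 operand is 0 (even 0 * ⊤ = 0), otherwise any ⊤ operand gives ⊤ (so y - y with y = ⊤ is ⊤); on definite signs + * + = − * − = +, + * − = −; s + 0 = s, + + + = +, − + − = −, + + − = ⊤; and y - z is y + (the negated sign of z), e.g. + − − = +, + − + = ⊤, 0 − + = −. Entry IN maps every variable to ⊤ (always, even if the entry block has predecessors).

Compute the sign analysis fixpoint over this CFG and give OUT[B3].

Per-block solution:
  B0:  IN=(all ⊤)  OUT={a:0, f:0; rest ⊤}
  B1:  IN={a:0, f:0; rest ⊤}  OUT={a:0, b:0, e:-, f:0; rest ⊤}
  B2:  IN={a:0, b:0, e:-, f:0; rest ⊤}  OUT={a:+, b:0, d:+, e:-, f:0; rest ⊤}
  B3:  IN={a:+, b:0, d:+, e:-, f:0; rest ⊤}  OUT={a:+, b:0, c:+, d:-, e:-, f:0; rest ⊤}
  B4:  IN={a:+, b:0, c:+, d:-, e:-, f:0; rest ⊤}  OUT={a:+, b:+, c:+, d:-, e:+, f:0; rest ⊤}
  B5:  IN={a:+, b:+, c:+, d:-, e:+, f:0; rest ⊤}  OUT={a:-, b:+, c:+, d:-, e:+, f:0; rest ⊤}
  B6:  IN={a:-, b:+, c:+, d:-, e:+, f:0; rest ⊤}  OUT={a:-, b:+, c:+, d:-, e:+, f:0; rest ⊤}
  B7:  IN={f:0; rest ⊤}  OUT={e:+, f:0; rest ⊤}

Merge at B3: IN[B3] = OUT[B2] = {a: +, b: 0, c: ⊤, d: +, e: -, f: 0}
Applying B3's transfer function to that IN value gives OUT[B3] (row B3 above).

Answer: {a: +, b: 0, c: +, d: -, e: -, f: 0}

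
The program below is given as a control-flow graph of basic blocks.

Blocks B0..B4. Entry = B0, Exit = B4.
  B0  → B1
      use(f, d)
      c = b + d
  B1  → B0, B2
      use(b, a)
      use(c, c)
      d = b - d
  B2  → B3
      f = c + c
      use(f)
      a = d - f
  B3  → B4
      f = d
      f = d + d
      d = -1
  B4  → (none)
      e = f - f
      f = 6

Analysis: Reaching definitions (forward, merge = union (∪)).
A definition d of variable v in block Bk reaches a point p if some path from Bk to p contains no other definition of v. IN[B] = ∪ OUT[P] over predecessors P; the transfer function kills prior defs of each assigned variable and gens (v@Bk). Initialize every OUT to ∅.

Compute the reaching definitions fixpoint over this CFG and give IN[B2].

Answer: {c@B0, d@B1}

Working:
Converged values:
  B0:   IN={c@B0, d@B1}   OUT={c@B0, d@B1}
  B1:   IN={c@B0, d@B1}   OUT={c@B0, d@B1}
  B2:   IN={c@B0, d@B1}   OUT={a@B2, c@B0, d@B1, f@B2}
  B3:   IN={a@B2, c@B0, d@B1, f@B2}   OUT={a@B2, c@B0, d@B3, f@B3}
  B4:   IN={a@B2, c@B0, d@B3, f@B3}   OUT={a@B2, c@B0, d@B3, e@B4, f@B4}

Merge at B2: IN[B2] = OUT[B1] = {c@B0, d@B1}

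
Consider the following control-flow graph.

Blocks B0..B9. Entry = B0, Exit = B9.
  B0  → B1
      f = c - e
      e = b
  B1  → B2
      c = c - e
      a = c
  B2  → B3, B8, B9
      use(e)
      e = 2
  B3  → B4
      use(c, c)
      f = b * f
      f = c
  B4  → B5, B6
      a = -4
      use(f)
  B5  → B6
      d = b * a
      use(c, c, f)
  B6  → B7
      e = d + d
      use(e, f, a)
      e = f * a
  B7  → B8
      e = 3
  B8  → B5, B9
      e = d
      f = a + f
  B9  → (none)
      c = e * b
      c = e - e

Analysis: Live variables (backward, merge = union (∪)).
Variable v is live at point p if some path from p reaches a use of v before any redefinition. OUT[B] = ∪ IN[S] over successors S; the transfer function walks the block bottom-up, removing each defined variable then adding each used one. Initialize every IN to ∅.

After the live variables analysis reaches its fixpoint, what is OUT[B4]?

Converged values:
  B0:   IN={b, c, d, e}   OUT={b, c, d, e, f}
  B1:   IN={b, c, d, e, f}   OUT={a, b, c, d, e, f}
  B2:   IN={a, b, c, d, e, f}   OUT={a, b, c, d, e, f}
  B3:   IN={b, c, d, f}   OUT={b, c, d, f}
  B4:   IN={b, c, d, f}   OUT={a, b, c, d, f}
  B5:   IN={a, b, c, f}   OUT={a, b, c, d, f}
  B6:   IN={a, b, c, d, f}   OUT={a, b, c, d, f}
  B7:   IN={a, b, c, d, f}   OUT={a, b, c, d, f}
  B8:   IN={a, b, c, d, f}   OUT={a, b, c, e, f}
  B9:   IN={b, e}   OUT={}

Merge at B4: OUT[B4] = IN[B5] ⊔ IN[B6] = {a, b, c, d, f}

Answer: {a, b, c, d, f}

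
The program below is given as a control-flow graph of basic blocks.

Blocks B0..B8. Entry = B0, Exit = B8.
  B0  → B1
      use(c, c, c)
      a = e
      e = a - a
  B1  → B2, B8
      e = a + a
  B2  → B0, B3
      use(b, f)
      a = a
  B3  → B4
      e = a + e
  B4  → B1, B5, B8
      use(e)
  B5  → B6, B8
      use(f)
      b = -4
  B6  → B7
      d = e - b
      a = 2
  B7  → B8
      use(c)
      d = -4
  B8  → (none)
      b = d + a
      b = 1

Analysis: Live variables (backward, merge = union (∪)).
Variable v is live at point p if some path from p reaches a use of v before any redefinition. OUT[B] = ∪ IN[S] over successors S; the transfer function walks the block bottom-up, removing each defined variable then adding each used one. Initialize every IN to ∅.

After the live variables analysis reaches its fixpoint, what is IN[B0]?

Fixpoint table:
  B0: | IN={b, c, d, e, f} | OUT={a, b, c, d, f}
  B1: | IN={a, b, c, d, f} | OUT={a, b, c, d, e, f}
  B2: | IN={a, b, c, d, e, f} | OUT={a, b, c, d, e, f}
  B3: | IN={a, b, c, d, e, f} | OUT={a, b, c, d, e, f}
  B4: | IN={a, b, c, d, e, f} | OUT={a, b, c, d, e, f}
  B5: | IN={a, c, d, e, f} | OUT={a, b, c, d, e}
  B6: | IN={b, c, e} | OUT={a, c}
  B7: | IN={a, c} | OUT={a, d}
  B8: | IN={a, d} | OUT={}

Merge at B0: OUT[B0] = IN[B1] = {a, b, c, d, f}
Applying B0's transfer function to that OUT value gives IN[B0] (row B0 above).

Answer: {b, c, d, e, f}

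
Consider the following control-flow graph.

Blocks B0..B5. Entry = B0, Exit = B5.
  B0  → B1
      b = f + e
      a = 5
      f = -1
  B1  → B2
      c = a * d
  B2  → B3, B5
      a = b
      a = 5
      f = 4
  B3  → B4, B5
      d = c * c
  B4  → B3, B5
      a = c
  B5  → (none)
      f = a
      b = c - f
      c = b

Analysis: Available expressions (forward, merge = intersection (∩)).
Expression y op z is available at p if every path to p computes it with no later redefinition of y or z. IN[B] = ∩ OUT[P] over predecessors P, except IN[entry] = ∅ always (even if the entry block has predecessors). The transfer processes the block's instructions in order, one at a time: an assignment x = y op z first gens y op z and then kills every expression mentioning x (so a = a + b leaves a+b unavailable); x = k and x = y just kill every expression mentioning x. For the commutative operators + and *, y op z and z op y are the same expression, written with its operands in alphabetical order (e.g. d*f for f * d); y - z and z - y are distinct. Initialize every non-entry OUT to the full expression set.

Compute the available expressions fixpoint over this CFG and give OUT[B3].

Converged values:
  B0:  IN={}  OUT={}
  B1:  IN={}  OUT={a*d}
  B2:  IN={a*d}  OUT={}
  B3:  IN={}  OUT={c*c}
  B4:  IN={c*c}  OUT={c*c}
  B5:  IN={}  OUT={}

Merge at B3: IN[B3] = OUT[B2] ∩ OUT[B4] = {}
Applying B3's transfer function to that IN value gives OUT[B3] (row B3 above).

Answer: {c*c}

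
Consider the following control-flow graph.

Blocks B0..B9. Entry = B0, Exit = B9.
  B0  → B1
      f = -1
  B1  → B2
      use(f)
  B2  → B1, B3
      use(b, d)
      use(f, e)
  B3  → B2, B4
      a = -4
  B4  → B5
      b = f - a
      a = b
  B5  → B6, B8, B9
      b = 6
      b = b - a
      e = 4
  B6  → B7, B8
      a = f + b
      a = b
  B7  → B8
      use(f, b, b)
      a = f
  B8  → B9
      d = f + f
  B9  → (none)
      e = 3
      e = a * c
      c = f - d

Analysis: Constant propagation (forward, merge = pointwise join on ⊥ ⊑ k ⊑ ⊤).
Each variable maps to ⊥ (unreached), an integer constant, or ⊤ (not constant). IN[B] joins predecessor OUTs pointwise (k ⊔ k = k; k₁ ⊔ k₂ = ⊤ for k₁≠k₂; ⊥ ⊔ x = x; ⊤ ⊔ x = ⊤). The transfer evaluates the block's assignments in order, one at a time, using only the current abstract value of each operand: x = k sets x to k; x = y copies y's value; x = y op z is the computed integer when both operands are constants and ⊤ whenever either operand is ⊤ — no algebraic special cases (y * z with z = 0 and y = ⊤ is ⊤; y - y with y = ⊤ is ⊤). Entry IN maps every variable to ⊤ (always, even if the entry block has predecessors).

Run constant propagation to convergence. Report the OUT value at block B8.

Answer: {a: ⊤, b: 3, c: ⊤, d: -2, e: 4, f: -1}

Working:
Per-block solution:
  B0: | IN=(all ⊤) | OUT={f:-1; rest ⊤}
  B1: | IN={f:-1; rest ⊤} | OUT={f:-1; rest ⊤}
  B2: | IN={f:-1; rest ⊤} | OUT={f:-1; rest ⊤}
  B3: | IN={f:-1; rest ⊤} | OUT={a:-4, f:-1; rest ⊤}
  B4: | IN={a:-4, f:-1; rest ⊤} | OUT={a:3, b:3, f:-1; rest ⊤}
  B5: | IN={a:3, b:3, f:-1; rest ⊤} | OUT={a:3, b:3, e:4, f:-1; rest ⊤}
  B6: | IN={a:3, b:3, e:4, f:-1; rest ⊤} | OUT={a:3, b:3, e:4, f:-1; rest ⊤}
  B7: | IN={a:3, b:3, e:4, f:-1; rest ⊤} | OUT={a:-1, b:3, e:4, f:-1; rest ⊤}
  B8: | IN={b:3, e:4, f:-1; rest ⊤} | OUT={b:3, d:-2, e:4, f:-1; rest ⊤}
  B9: | IN={b:3, e:4, f:-1; rest ⊤} | OUT={b:3, f:-1; rest ⊤}

Merge at B8: IN[B8] = OUT[B5] ⊔ OUT[B6] ⊔ OUT[B7] = {a: ⊤, b: 3, c: ⊤, d: ⊤, e: 4, f: -1}
Applying B8's transfer function to that IN value gives OUT[B8] (row B8 above).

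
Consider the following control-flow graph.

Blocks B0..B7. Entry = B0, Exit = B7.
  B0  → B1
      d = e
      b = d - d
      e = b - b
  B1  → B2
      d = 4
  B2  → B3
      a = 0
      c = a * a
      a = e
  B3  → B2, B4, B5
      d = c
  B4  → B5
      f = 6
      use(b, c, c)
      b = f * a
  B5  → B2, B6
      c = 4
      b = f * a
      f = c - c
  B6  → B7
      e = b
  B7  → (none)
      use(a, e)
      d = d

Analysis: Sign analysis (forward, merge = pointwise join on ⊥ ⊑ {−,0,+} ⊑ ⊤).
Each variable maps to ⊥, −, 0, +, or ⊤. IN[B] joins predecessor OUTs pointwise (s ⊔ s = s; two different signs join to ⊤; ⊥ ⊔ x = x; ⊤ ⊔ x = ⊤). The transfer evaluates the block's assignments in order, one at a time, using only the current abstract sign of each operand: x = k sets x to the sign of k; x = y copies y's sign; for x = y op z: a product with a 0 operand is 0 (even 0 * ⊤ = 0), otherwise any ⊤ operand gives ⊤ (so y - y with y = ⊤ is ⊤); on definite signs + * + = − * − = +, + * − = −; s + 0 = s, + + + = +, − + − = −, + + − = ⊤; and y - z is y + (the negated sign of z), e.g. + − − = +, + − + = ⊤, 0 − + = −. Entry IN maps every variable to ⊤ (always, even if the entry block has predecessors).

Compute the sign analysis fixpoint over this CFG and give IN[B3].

Per-block solution:
  B0: | IN=(all ⊤) | OUT=(all ⊤)
  B1: | IN=(all ⊤) | OUT={d:+; rest ⊤}
  B2: | IN=(all ⊤) | OUT={c:0; rest ⊤}
  B3: | IN={c:0; rest ⊤} | OUT={c:0, d:0; rest ⊤}
  B4: | IN={c:0, d:0; rest ⊤} | OUT={c:0, d:0, f:+; rest ⊤}
  B5: | IN={c:0, d:0; rest ⊤} | OUT={c:+, d:0; rest ⊤}
  B6: | IN={c:+, d:0; rest ⊤} | OUT={c:+, d:0; rest ⊤}
  B7: | IN={c:+, d:0; rest ⊤} | OUT={c:+, d:0; rest ⊤}

Merge at B3: IN[B3] = OUT[B2] = {a: ⊤, b: ⊤, c: 0, d: ⊤, e: ⊤, f: ⊤}

Answer: {a: ⊤, b: ⊤, c: 0, d: ⊤, e: ⊤, f: ⊤}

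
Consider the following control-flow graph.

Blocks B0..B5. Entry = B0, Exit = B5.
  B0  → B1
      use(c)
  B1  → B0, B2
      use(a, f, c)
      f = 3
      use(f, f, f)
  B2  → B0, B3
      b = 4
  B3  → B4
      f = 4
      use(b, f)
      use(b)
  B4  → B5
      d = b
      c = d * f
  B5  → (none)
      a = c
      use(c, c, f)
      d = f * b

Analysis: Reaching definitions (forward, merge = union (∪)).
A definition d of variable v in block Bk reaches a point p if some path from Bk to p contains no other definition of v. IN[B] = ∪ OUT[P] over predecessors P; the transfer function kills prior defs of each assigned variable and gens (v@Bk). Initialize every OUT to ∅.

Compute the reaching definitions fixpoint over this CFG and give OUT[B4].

Fixpoint table:
  B0: | IN={b@B2, f@B1} | OUT={b@B2, f@B1}
  B1: | IN={b@B2, f@B1} | OUT={b@B2, f@B1}
  B2: | IN={b@B2, f@B1} | OUT={b@B2, f@B1}
  B3: | IN={b@B2, f@B1} | OUT={b@B2, f@B3}
  B4: | IN={b@B2, f@B3} | OUT={b@B2, c@B4, d@B4, f@B3}
  B5: | IN={b@B2, c@B4, d@B4, f@B3} | OUT={a@B5, b@B2, c@B4, d@B5, f@B3}

Merge at B4: IN[B4] = OUT[B3] = {b@B2, f@B3}
Applying B4's transfer function to that IN value gives OUT[B4] (row B4 above).

Answer: {b@B2, c@B4, d@B4, f@B3}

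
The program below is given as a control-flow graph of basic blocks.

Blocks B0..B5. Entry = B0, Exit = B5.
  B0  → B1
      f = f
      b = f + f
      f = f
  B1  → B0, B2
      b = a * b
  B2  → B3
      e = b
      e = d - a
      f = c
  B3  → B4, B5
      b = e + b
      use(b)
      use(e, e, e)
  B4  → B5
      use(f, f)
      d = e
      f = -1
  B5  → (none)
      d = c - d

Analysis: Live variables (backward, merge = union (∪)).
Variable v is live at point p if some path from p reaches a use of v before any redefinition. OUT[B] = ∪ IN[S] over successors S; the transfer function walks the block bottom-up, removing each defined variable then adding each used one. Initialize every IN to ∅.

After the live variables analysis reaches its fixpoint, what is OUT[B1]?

Per-block solution:
  B0:  IN={a, c, d, f}  OUT={a, b, c, d, f}
  B1:  IN={a, b, c, d, f}  OUT={a, b, c, d, f}
  B2:  IN={a, b, c, d}  OUT={b, c, d, e, f}
  B3:  IN={b, c, d, e, f}  OUT={c, d, e, f}
  B4:  IN={c, e, f}  OUT={c, d}
  B5:  IN={c, d}  OUT={}

Merge at B1: OUT[B1] = IN[B0] ⊔ IN[B2] = {a, b, c, d, f}

Answer: {a, b, c, d, f}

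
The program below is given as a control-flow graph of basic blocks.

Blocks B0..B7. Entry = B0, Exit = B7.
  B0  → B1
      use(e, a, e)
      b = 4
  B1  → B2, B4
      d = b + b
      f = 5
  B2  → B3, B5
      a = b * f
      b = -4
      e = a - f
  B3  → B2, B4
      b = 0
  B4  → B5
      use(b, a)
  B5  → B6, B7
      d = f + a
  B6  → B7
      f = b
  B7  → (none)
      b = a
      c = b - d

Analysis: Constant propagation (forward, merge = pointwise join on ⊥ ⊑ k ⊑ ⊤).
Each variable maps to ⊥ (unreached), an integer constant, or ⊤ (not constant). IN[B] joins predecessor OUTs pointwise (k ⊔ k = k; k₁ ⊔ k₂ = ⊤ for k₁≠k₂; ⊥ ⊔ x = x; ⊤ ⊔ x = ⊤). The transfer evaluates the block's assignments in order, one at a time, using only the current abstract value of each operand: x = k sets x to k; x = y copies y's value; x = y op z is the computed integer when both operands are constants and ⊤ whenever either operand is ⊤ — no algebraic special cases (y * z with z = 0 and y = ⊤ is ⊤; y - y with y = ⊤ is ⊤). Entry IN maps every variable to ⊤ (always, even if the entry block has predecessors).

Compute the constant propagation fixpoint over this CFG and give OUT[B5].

Answer: {a: ⊤, b: ⊤, c: ⊤, d: ⊤, e: ⊤, f: 5}

Working:
Fixpoint table:
  B0:  IN=(all ⊤)  OUT={b:4; rest ⊤}
  B1:  IN={b:4; rest ⊤}  OUT={b:4, d:8, f:5; rest ⊤}
  B2:  IN={d:8, f:5; rest ⊤}  OUT={b:-4, d:8, f:5; rest ⊤}
  B3:  IN={b:-4, d:8, f:5; rest ⊤}  OUT={b:0, d:8, f:5; rest ⊤}
  B4:  IN={d:8, f:5; rest ⊤}  OUT={d:8, f:5; rest ⊤}
  B5:  IN={d:8, f:5; rest ⊤}  OUT={f:5; rest ⊤}
  B6:  IN={f:5; rest ⊤}  OUT=(all ⊤)
  B7:  IN=(all ⊤)  OUT=(all ⊤)

Merge at B5: IN[B5] = OUT[B2] ⊔ OUT[B4] = {a: ⊤, b: ⊤, c: ⊤, d: 8, e: ⊤, f: 5}
Applying B5's transfer function to that IN value gives OUT[B5] (row B5 above).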